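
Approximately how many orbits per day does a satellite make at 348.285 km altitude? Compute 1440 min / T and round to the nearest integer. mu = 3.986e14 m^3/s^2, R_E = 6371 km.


r = 6.719285e+06 m
T = 2*pi*sqrt(r^3/mu) = 5481.4545 s = 91.3576 min
revs/day = 1440 / 91.3576 = 15.7622
Rounded: 16 revolutions per day

16 revolutions per day


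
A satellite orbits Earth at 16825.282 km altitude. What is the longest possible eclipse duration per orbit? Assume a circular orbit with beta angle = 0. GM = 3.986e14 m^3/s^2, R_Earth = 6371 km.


r = 23196.2820 km
T = 585.9864 min
Eclipse fraction = arcsin(R_E/r)/pi = arcsin(6371.0000/23196.2820)/pi
= arcsin(0.2746561)/pi = 0.088564
Eclipse duration = 0.088564 * 585.9864 = 51.8973 min

51.8973 minutes


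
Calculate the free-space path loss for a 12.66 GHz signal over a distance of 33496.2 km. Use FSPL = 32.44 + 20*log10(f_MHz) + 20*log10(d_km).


f = 12.66 GHz = 12660.0000 MHz
d = 33496.2 km
FSPL = 32.44 + 20*log10(12660.0000) + 20*log10(33496.2)
FSPL = 32.44 + 82.0487 + 90.4999
FSPL = 204.9886 dB

204.9886 dB


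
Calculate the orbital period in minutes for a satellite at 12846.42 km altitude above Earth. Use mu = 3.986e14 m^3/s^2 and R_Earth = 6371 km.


r = 19217.4200 km = 1.921742e+07 m
T = 2*pi*sqrt(r^3/mu) = 2*pi*sqrt(7.0971706e+21 / 3.986e14)
T = 26512.6931 s = 441.8782 min

441.8782 minutes


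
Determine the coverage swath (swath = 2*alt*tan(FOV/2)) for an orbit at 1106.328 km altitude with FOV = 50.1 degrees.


FOV = 50.1 deg = 0.87441 rad
swath = 2 * alt * tan(FOV/2) = 2 * 1106.328 * tan(0.437205)
swath = 2 * 1106.328 * 0.4673705
swath = 1034.1302 km

1034.1302 km


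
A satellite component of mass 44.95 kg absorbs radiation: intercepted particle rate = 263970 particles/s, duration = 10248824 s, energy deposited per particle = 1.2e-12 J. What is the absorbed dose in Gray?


Total energy deposited = rate * time * E_per
  = 263970 * 10248824 * 1.2e-12 = 3.2465 J
Dose = E_total / mass = 3.2465 / 44.95
Dose = 0.07222377 Gy

0.0722 Gy


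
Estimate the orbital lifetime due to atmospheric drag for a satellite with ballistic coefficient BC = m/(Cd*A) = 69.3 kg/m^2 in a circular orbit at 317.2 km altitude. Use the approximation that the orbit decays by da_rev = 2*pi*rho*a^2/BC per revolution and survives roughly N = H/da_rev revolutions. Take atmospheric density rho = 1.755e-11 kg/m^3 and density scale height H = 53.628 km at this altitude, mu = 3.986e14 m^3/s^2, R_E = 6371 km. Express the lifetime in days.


a = R_E + alt = 6688.2000 km = 6.6882e+06 m
da_rev = 2*pi*rho*a^2/BC = 2*pi*1.755e-11*(6.6882e+06)^2/69.3 = 71.177423 m per revolution
N = H/da_rev = 53628.0000 m / 71.177423 m = 753.4412 revolutions
P = 2*pi*sqrt(a^3/mu) = 5443.4608 s
lifetime = N*P = 753.4412 * 5443.4608 = 4.1013274e+06 s = 47.4691 days

47.4691 days


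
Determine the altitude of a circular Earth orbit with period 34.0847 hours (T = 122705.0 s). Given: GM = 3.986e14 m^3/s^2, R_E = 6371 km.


T = 122705.0 s
r = (mu*T^2/(4*pi^2))^(1/3) = (3.986e14 * 122705.0^2 / (4*pi^2))^(1/3)
r = 5.3370429e+07 m = 53370.4288 km
alt = r - R_E = 53370.4288 - 6371 = 46999.4288 km

46999.4288 km


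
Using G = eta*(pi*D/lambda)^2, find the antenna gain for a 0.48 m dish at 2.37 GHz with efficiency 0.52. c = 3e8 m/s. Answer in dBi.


lambda = c/f = 3e8 / 2.37e+09 = 0.1265823 m
G = eta*(pi*D/lambda)^2 = 0.52*(pi*0.48/0.1265823)^2
G = 73.7972 (linear)
G = 10*log10(73.7972) = 18.6804 dBi

18.6804 dBi


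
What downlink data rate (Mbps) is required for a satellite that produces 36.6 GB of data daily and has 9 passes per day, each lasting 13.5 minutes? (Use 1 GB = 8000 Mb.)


total contact time = 9 * 13.5 * 60 = 7290.0000 s
data = 36.6 GB = 292800.0000 Mb
rate = 292800.0000 / 7290.0000 = 40.1646 Mbps

40.1646 Mbps


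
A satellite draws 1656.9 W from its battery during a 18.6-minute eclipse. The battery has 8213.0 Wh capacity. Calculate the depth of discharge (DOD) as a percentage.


E_used = P * t / 60 = 1656.9 * 18.6 / 60 = 513.6390 Wh
DOD = E_used / E_total * 100 = 513.6390 / 8213.0 * 100
DOD = 6.2540 %

6.2540 %


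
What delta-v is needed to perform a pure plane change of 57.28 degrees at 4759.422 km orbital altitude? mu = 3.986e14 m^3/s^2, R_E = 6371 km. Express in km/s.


r = 11130.4220 km = 1.1130422e+07 m
V = sqrt(mu/r) = 5984.2928 m/s
di = 57.28 deg = 0.9997246 rad
dV = 2*V*sin(di/2) = 2*5984.2928*sin(0.4998623)
dV = 5736.5992 m/s = 5.7366 km/s

5.7366 km/s


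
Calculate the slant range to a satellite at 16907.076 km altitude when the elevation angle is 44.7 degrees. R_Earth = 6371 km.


h = 16907.076 km, el = 44.7 deg
d = -R_E*sin(el) + sqrt((R_E*sin(el))^2 + 2*R_E*h + h^2)
d = -6371.0000*sin(0.7801622) + sqrt((6371.0000*0.7033947)^2 + 2*6371.0000*16907.076 + 16907.076^2)
d = 18352.0137 km

18352.0137 km


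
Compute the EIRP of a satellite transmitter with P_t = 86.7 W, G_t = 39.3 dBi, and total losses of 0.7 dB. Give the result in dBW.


Pt = 86.7 W = 19.3802 dBW
EIRP = Pt_dBW + Gt - losses = 19.3802 + 39.3 - 0.7 = 57.9802 dBW

57.9802 dBW


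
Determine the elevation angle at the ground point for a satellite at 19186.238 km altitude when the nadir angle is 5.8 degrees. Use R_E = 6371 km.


r = R_E + alt = 25557.2380 km
Law of sines in the satellite / Earth-center / ground-point triangle:
  sin(nadir)/R_E = sin(90 + el)/r  =>  cos(el) = (r/R_E)*sin(nadir)
cos(el) = (25557.2380 / 6371.0000) * sin(5.8 deg) = 0.4053869
el = arccos(0.4053869) = 66.0846 deg
(Earth-central angle = 90 - nadir - el = 18.1154 deg)

66.0846 degrees


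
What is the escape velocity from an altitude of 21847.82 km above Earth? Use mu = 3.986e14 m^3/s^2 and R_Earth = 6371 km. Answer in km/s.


r = 6371.0 + 21847.82 = 28218.8200 km = 2.821882e+07 m
v_esc = sqrt(2*mu/r) = sqrt(2*3.986e14 / 2.821882e+07)
v_esc = 5315.1340 m/s = 5.3151 km/s

5.3151 km/s


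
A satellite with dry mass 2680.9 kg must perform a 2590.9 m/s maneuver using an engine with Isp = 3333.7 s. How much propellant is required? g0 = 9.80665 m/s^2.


ve = Isp * g0 = 3333.7 * 9.80665 = 32692.429105 m/s
mass ratio = exp(dv/ve) = exp(2590.9/32692.429105) = 1.08247573
m_prop = m_dry * (mr - 1) = 2680.9 * (1.08247573 - 1)
m_prop = 221.1092 kg

221.1092 kg


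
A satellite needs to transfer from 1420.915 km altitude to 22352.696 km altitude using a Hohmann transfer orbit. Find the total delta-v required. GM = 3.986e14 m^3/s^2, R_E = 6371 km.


r1 = 7791.9150 km = 7.791915e+06 m
r2 = 28723.6960 km = 2.8723696e+07 m
dv1 = sqrt(mu/r1)*(sqrt(2*r2/(r1+r2)) - 1) = 1818.7187 m/s
dv2 = sqrt(mu/r2)*(1 - sqrt(2*r1/(r1+r2))) = 1291.6067 m/s
total dv = |dv1| + |dv2| = 1818.7187 + 1291.6067 = 3110.3254 m/s = 3.1103 km/s

3.1103 km/s


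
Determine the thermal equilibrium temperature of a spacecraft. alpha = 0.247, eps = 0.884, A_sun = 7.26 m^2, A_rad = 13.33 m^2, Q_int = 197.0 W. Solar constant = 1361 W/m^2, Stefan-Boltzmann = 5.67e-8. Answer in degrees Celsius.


Numerator = alpha*S*A_sun + Q_int = 0.247*1361*7.26 + 197.0 = 2637.5724 W
Denominator = eps*sigma*A_rad = 0.884*5.67e-8*13.33 = 6.6813692e-07 W/K^4
T^4 = 3.9476525e+09 K^4
T = 250.6598 K = -22.4902 C

-22.4902 degrees Celsius


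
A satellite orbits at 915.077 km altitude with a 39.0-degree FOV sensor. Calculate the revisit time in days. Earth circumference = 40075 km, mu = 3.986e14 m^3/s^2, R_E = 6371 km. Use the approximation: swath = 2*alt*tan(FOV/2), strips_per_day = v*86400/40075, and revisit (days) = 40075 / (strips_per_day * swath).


swath = 2*915.077*tan(0.3403392) = 648.0915 km
v = sqrt(mu/r) = 7396.4235 m/s = 7.3964 km/s
strips/day = v*86400/40075 = 7.3964*86400/40075 = 15.9464
coverage/day = strips * swath = 15.9464 * 648.0915 = 10334.7106 km
revisit = 40075 / 10334.7106 = 3.8777 days

3.8777 days


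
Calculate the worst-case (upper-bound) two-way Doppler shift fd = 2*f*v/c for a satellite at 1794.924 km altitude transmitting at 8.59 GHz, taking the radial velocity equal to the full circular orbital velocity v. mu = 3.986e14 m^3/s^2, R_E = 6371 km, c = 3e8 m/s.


r = 8.165924e+06 m
v = sqrt(mu/r) = 6986.6016 m/s (worst-case radial velocity)
f = 8.59 GHz = 8.59e+09 Hz
fd = 2*f*v/c = 2*8.59e+09*6986.6016/3.0e+08
fd = 400099.3862 Hz

400099.3862 Hz


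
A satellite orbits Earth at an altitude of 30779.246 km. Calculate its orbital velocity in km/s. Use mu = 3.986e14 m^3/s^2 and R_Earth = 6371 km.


r = R_E + alt = 6371.0 + 30779.246 = 37150.2460 km = 3.7150246e+07 m
v = sqrt(mu/r) = sqrt(3.986e14 / 3.7150246e+07) = 3275.5769 m/s = 3.2756 km/s

3.2756 km/s


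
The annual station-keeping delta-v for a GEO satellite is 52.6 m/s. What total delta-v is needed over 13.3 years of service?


dV = rate * years = 52.6 * 13.3
dV = 699.5800 m/s

699.5800 m/s


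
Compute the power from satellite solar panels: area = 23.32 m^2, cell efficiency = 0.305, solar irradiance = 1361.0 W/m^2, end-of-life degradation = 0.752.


P = area * eta * S * degradation
P = 23.32 * 0.305 * 1361.0 * 0.752
P = 7279.5469 W

7279.5469 W


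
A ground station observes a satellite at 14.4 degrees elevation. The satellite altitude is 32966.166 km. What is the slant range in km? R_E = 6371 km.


h = 32966.166 km, el = 14.4 deg
d = -R_E*sin(el) + sqrt((R_E*sin(el))^2 + 2*R_E*h + h^2)
d = -6371.0000*sin(0.2513274) + sqrt((6371.0000*0.2486899)^2 + 2*6371.0000*32966.166 + 32966.166^2)
d = 37265.7360 km

37265.7360 km


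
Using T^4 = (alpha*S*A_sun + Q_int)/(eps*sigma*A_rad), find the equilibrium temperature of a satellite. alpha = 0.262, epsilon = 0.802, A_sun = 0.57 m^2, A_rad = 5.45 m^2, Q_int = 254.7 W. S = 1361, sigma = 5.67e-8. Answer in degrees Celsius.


Numerator = alpha*S*A_sun + Q_int = 0.262*1361*0.57 + 254.7 = 457.9517 W
Denominator = eps*sigma*A_rad = 0.802*5.67e-8*5.45 = 2.4783003e-07 W/K^4
T^4 = 1.847846e+09 K^4
T = 207.3321 K = -65.8179 C

-65.8179 degrees Celsius


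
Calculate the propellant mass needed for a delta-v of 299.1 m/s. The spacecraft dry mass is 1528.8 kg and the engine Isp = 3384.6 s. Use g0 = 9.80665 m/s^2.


ve = Isp * g0 = 3384.6 * 9.80665 = 33191.587590 m/s
mass ratio = exp(dv/ve) = exp(299.1/33191.587590) = 1.00905204
m_prop = m_dry * (mr - 1) = 1528.8 * (1.00905204 - 1)
m_prop = 13.8388 kg

13.8388 kg


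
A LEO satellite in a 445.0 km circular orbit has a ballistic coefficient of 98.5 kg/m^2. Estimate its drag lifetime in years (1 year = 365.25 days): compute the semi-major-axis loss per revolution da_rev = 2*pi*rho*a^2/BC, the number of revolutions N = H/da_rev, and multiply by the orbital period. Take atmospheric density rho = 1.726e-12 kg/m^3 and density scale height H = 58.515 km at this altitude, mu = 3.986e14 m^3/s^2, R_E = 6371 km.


a = R_E + alt = 6816.0000 km = 6.816e+06 m
da_rev = 2*pi*rho*a^2/BC = 2*pi*1.726e-12*(6.816e+06)^2/98.5 = 5.114976 m per revolution
N = H/da_rev = 58515.0000 m / 5.114976 m = 11439.9366 revolutions
P = 2*pi*sqrt(a^3/mu) = 5600.2265 s
lifetime = N*P = 11439.9366 * 5600.2265 = 6.4066236e+07 s = 741.5074 days
years = 741.5074 / 365.25 = 2.0301 years

2.0301 years


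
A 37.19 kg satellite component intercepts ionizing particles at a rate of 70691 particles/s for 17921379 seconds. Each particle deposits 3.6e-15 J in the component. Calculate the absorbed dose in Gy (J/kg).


Total energy deposited = rate * time * E_per
  = 70691 * 17921379 * 3.6e-15 = 0.004560769 J
Dose = E_total / mass = 0.004560769 / 37.19
Dose = 1.2263428e-04 Gy

1.2263e-04 Gy


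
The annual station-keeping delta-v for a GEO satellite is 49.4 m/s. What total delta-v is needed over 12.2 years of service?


dV = rate * years = 49.4 * 12.2
dV = 602.6800 m/s

602.6800 m/s


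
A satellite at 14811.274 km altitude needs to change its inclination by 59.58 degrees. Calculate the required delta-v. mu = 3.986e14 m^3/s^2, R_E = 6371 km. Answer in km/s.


r = 21182.2740 km = 2.1182274e+07 m
V = sqrt(mu/r) = 4337.9282 m/s
di = 59.58 deg = 1.0399 rad
dV = 2*V*sin(di/2) = 2*4337.9282*sin(0.5199336)
dV = 4310.3606 m/s = 4.3104 km/s

4.3104 km/s


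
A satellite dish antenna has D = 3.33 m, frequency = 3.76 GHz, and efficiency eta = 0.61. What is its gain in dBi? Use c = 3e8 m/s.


lambda = c/f = 3e8 / 3.76e+09 = 0.07978723 m
G = eta*(pi*D/lambda)^2 = 0.61*(pi*3.33/0.07978723)^2
G = 10486.9990 (linear)
G = 10*log10(10486.9990) = 40.2065 dBi

40.2065 dBi


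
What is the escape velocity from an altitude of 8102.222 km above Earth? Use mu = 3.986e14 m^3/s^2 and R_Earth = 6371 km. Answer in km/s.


r = 6371.0 + 8102.222 = 14473.2220 km = 1.4473222e+07 m
v_esc = sqrt(2*mu/r) = sqrt(2*3.986e14 / 1.4473222e+07)
v_esc = 7421.6596 m/s = 7.4217 km/s

7.4217 km/s


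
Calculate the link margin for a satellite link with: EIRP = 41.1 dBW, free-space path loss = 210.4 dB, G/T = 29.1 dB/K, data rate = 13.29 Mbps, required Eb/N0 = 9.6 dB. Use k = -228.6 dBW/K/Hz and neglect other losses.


C/N0 = EIRP - FSPL + G/T - k = 41.1 - 210.4 + 29.1 - (-228.6)
C/N0 = 88.4000 dB-Hz
R_b = 13.29 Mbps = 1.329e+07 bps -> 10*log10(R_b) = 71.2352 dB-Hz
Eb/N0 = C/N0 - 10*log10(R_b) = 88.4000 - 71.2352 = 17.1648 dB
Margin = Eb/N0 - Eb/N0_req = 17.1648 - 9.6 = 7.5648 dB (link closes)

7.5648 dB


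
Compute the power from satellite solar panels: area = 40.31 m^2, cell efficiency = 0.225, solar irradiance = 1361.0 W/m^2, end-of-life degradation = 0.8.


P = area * eta * S * degradation
P = 40.31 * 0.225 * 1361.0 * 0.8
P = 9875.1438 W

9875.1438 W


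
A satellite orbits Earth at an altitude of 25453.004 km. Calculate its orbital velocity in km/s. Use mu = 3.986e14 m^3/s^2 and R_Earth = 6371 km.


r = R_E + alt = 6371.0 + 25453.004 = 31824.0040 km = 3.1824004e+07 m
v = sqrt(mu/r) = sqrt(3.986e14 / 3.1824004e+07) = 3539.0870 m/s = 3.5391 km/s

3.5391 km/s


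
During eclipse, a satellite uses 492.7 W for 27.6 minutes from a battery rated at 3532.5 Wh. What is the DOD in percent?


E_used = P * t / 60 = 492.7 * 27.6 / 60 = 226.6420 Wh
DOD = E_used / E_total * 100 = 226.6420 / 3532.5 * 100
DOD = 6.4159 %

6.4159 %


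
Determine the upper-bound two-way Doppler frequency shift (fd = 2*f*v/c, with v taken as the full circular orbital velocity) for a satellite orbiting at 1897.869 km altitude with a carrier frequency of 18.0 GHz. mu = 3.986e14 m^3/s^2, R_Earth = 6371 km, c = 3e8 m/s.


r = 8.268869e+06 m
v = sqrt(mu/r) = 6942.9748 m/s (worst-case radial velocity)
f = 18.0 GHz = 1.8e+10 Hz
fd = 2*f*v/c = 2*1.8e+10*6942.9748/3.0e+08
fd = 833156.9806 Hz

833156.9806 Hz


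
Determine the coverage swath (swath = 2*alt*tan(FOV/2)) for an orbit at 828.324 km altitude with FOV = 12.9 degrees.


FOV = 12.9 deg = 0.2251475 rad
swath = 2 * alt * tan(FOV/2) = 2 * 828.324 * tan(0.1125737)
swath = 2 * 828.324 * 0.1130517
swath = 187.2869 km

187.2869 km


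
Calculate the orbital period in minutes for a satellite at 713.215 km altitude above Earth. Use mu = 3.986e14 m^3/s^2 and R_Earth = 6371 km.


r = 7084.2150 km = 7.084215e+06 m
T = 2*pi*sqrt(r^3/mu) = 2*pi*sqrt(3.5552914e+20 / 3.986e14)
T = 5934.0175 s = 98.9003 min

98.9003 minutes


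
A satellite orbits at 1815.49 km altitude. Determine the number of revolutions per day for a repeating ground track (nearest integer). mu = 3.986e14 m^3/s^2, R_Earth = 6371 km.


r = 8.18649e+06 m
T = 2*pi*sqrt(r^3/mu) = 7371.5332 s = 122.8589 min
revs/day = 1440 / 122.8589 = 11.7208
Rounded: 12 revolutions per day

12 revolutions per day


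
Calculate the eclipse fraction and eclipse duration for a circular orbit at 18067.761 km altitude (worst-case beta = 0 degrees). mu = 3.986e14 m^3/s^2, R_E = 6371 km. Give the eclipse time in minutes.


r = 24438.7610 km
T = 633.6928 min
Eclipse fraction = arcsin(R_E/r)/pi = arcsin(6371.0000/24438.7610)/pi
= arcsin(0.2606924)/pi = 0.08395085
Eclipse duration = 0.08395085 * 633.6928 = 53.1990 min

53.1990 minutes


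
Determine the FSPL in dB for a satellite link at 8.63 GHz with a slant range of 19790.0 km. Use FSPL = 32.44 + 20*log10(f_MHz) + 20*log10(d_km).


f = 8.63 GHz = 8630.0000 MHz
d = 19790.0 km
FSPL = 32.44 + 20*log10(8630.0000) + 20*log10(19790.0)
FSPL = 32.44 + 78.7202 + 85.9289
FSPL = 197.0891 dB

197.0891 dB


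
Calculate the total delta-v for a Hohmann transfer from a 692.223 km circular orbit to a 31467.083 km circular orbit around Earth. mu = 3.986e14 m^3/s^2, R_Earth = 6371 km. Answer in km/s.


r1 = 7063.2230 km = 7.063223e+06 m
r2 = 37838.0830 km = 3.7838083e+07 m
dv1 = sqrt(mu/r1)*(sqrt(2*r2/(r1+r2)) - 1) = 2240.3285 m/s
dv2 = sqrt(mu/r2)*(1 - sqrt(2*r1/(r1+r2))) = 1425.1664 m/s
total dv = |dv1| + |dv2| = 2240.3285 + 1425.1664 = 3665.4948 m/s = 3.6655 km/s

3.6655 km/s


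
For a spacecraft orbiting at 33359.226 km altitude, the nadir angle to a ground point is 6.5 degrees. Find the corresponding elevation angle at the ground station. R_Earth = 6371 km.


r = R_E + alt = 39730.2260 km
Law of sines in the satellite / Earth-center / ground-point triangle:
  sin(nadir)/R_E = sin(90 + el)/r  =>  cos(el) = (r/R_E)*sin(nadir)
cos(el) = (39730.2260 / 6371.0000) * sin(6.5 deg) = 0.7059471
el = arccos(0.7059471) = 45.0939 deg
(Earth-central angle = 90 - nadir - el = 38.4061 deg)

45.0939 degrees


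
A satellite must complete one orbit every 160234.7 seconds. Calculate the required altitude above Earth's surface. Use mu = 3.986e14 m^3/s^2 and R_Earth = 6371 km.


T = 160234.7 s
r = (mu*T^2/(4*pi^2))^(1/3) = (3.986e14 * 160234.7^2 / (4*pi^2))^(1/3)
r = 6.376224e+07 m = 63762.2402 km
alt = r - R_E = 63762.2402 - 6371 = 57391.2402 km

57391.2402 km


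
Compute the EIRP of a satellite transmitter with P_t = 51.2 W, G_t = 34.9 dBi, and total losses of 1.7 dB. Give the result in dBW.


Pt = 51.2 W = 17.0927 dBW
EIRP = Pt_dBW + Gt - losses = 17.0927 + 34.9 - 1.7 = 50.2927 dBW

50.2927 dBW


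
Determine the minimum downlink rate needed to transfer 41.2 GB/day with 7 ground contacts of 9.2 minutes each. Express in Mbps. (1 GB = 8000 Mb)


total contact time = 7 * 9.2 * 60 = 3864.0000 s
data = 41.2 GB = 329600.0000 Mb
rate = 329600.0000 / 3864.0000 = 85.3002 Mbps

85.3002 Mbps


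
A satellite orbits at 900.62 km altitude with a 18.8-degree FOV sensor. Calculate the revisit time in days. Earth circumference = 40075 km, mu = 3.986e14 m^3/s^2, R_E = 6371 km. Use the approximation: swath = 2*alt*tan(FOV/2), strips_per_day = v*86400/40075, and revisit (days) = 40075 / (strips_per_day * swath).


swath = 2*900.62*tan(0.1640609) = 298.1933 km
v = sqrt(mu/r) = 7403.7724 m/s = 7.4038 km/s
strips/day = v*86400/40075 = 7.4038*86400/40075 = 15.9622
coverage/day = strips * swath = 15.9622 * 298.1933 = 4759.8276 km
revisit = 40075 / 4759.8276 = 8.4194 days

8.4194 days


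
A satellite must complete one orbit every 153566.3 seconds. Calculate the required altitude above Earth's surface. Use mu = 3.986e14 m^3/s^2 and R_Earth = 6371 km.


T = 153566.3 s
r = (mu*T^2/(4*pi^2))^(1/3) = (3.986e14 * 153566.3^2 / (4*pi^2))^(1/3)
r = 6.1980698e+07 m = 61980.6985 km
alt = r - R_E = 61980.6985 - 6371 = 55609.6985 km

55609.6985 km


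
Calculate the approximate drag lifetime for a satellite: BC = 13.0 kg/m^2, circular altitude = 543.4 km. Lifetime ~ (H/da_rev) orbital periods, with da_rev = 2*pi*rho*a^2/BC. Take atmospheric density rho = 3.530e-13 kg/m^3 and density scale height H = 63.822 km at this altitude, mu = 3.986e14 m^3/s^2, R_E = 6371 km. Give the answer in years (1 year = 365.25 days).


a = R_E + alt = 6914.4000 km = 6.9144e+06 m
da_rev = 2*pi*rho*a^2/BC = 2*pi*3.530e-13*(6.9144e+06)^2/13.0 = 8.156808 m per revolution
N = H/da_rev = 63822.0000 m / 8.156808 m = 7824.3846 revolutions
P = 2*pi*sqrt(a^3/mu) = 5721.9357 s
lifetime = N*P = 7824.3846 * 5721.9357 = 4.4770625e+07 s = 518.1785 days
years = 518.1785 / 365.25 = 1.4187 years

1.4187 years


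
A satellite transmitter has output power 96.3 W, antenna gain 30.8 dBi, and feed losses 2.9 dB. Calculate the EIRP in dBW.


Pt = 96.3 W = 19.8363 dBW
EIRP = Pt_dBW + Gt - losses = 19.8363 + 30.8 - 2.9 = 47.7363 dBW

47.7363 dBW


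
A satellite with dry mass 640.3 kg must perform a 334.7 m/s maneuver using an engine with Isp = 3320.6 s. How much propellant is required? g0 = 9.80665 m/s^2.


ve = Isp * g0 = 3320.6 * 9.80665 = 32563.961990 m/s
mass ratio = exp(dv/ve) = exp(334.7/32563.961990) = 1.01033124
m_prop = m_dry * (mr - 1) = 640.3 * (1.01033124 - 1)
m_prop = 6.6151 kg

6.6151 kg


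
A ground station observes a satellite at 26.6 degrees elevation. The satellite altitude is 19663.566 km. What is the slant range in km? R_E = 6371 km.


h = 19663.566 km, el = 26.6 deg
d = -R_E*sin(el) + sqrt((R_E*sin(el))^2 + 2*R_E*h + h^2)
d = -6371.0000*sin(0.4642576) + sqrt((6371.0000*0.4477591)^2 + 2*6371.0000*19663.566 + 19663.566^2)
d = 22551.0024 km

22551.0024 km


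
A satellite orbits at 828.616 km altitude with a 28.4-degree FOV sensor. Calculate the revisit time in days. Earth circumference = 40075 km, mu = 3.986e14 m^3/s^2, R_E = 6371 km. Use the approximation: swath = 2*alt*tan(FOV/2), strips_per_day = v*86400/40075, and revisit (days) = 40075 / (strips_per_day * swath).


swath = 2*828.616*tan(0.2478368) = 419.3442 km
v = sqrt(mu/r) = 7440.7032 m/s = 7.4407 km/s
strips/day = v*86400/40075 = 7.4407*86400/40075 = 16.0418
coverage/day = strips * swath = 16.0418 * 419.3442 = 6727.0522 km
revisit = 40075 / 6727.0522 = 5.9573 days

5.9573 days


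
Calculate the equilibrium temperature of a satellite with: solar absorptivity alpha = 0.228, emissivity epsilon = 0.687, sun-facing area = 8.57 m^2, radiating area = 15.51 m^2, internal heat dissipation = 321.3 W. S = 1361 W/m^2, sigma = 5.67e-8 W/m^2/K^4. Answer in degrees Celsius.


Numerator = alpha*S*A_sun + Q_int = 0.228*1361*8.57 + 321.3 = 2980.6396 W
Denominator = eps*sigma*A_rad = 0.687*5.67e-8*15.51 = 6.0415948e-07 W/K^4
T^4 = 4.9335311e+09 K^4
T = 265.0266 K = -8.1234 C

-8.1234 degrees Celsius


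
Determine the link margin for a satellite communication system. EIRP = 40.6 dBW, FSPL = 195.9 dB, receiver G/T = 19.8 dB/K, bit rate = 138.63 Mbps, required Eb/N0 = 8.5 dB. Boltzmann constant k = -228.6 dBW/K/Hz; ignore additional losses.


C/N0 = EIRP - FSPL + G/T - k = 40.6 - 195.9 + 19.8 - (-228.6)
C/N0 = 93.1000 dB-Hz
R_b = 138.63 Mbps = 1.3863e+08 bps -> 10*log10(R_b) = 81.4186 dB-Hz
Eb/N0 = C/N0 - 10*log10(R_b) = 93.1000 - 81.4186 = 11.6814 dB
Margin = Eb/N0 - Eb/N0_req = 11.6814 - 8.5 = 3.1814 dB (link closes)

3.1814 dB


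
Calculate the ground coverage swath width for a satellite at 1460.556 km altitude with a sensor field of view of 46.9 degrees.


FOV = 46.9 deg = 0.8185594 rad
swath = 2 * alt * tan(FOV/2) = 2 * 1460.556 * tan(0.4092797)
swath = 2 * 1460.556 * 0.4337751
swath = 1267.1057 km

1267.1057 km


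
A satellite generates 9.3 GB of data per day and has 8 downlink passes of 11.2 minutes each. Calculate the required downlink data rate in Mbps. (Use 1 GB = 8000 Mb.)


total contact time = 8 * 11.2 * 60 = 5376.0000 s
data = 9.3 GB = 74400.0000 Mb
rate = 74400.0000 / 5376.0000 = 13.8393 Mbps

13.8393 Mbps


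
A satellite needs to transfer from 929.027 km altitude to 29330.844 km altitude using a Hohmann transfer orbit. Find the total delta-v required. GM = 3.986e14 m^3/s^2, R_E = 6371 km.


r1 = 7300.0270 km = 7.300027e+06 m
r2 = 35701.8440 km = 3.5701844e+07 m
dv1 = sqrt(mu/r1)*(sqrt(2*r2/(r1+r2)) - 1) = 2132.5348 m/s
dv2 = sqrt(mu/r2)*(1 - sqrt(2*r1/(r1+r2))) = 1394.4011 m/s
total dv = |dv1| + |dv2| = 2132.5348 + 1394.4011 = 3526.9359 m/s = 3.5269 km/s

3.5269 km/s


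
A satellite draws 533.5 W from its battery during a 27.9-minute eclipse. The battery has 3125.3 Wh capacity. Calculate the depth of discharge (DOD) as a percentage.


E_used = P * t / 60 = 533.5 * 27.9 / 60 = 248.0775 Wh
DOD = E_used / E_total * 100 = 248.0775 / 3125.3 * 100
DOD = 7.9377 %

7.9377 %


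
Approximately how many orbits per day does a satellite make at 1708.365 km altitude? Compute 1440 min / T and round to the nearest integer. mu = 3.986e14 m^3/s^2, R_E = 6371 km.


r = 8.079365e+06 m
T = 2*pi*sqrt(r^3/mu) = 7227.3163 s = 120.4553 min
revs/day = 1440 / 120.4553 = 11.9546
Rounded: 12 revolutions per day

12 revolutions per day


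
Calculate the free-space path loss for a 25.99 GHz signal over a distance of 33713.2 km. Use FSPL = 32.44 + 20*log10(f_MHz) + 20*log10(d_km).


f = 25.99 GHz = 25990.0000 MHz
d = 33713.2 km
FSPL = 32.44 + 20*log10(25990.0000) + 20*log10(33713.2)
FSPL = 32.44 + 88.2961 + 90.5560
FSPL = 211.2921 dB

211.2921 dB


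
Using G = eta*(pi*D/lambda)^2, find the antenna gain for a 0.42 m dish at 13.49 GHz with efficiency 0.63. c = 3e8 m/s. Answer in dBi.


lambda = c/f = 3e8 / 1.349e+10 = 0.0222387 m
G = eta*(pi*D/lambda)^2 = 0.63*(pi*0.42/0.0222387)^2
G = 2217.7892 (linear)
G = 10*log10(2217.7892) = 33.4592 dBi

33.4592 dBi


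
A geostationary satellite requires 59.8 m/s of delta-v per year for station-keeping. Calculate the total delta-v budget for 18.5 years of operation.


dV = rate * years = 59.8 * 18.5
dV = 1106.3000 m/s

1106.3000 m/s


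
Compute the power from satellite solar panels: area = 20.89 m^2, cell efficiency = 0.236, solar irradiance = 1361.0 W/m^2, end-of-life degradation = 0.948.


P = area * eta * S * degradation
P = 20.89 * 0.236 * 1361.0 * 0.948
P = 6360.8756 W

6360.8756 W


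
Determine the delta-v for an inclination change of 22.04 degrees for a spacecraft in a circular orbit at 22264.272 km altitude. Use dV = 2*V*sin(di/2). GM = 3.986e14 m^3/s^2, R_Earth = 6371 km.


r = 28635.2720 km = 2.8635272e+07 m
V = sqrt(mu/r) = 3730.9376 m/s
di = 22.04 deg = 0.3846706 rad
dV = 2*V*sin(di/2) = 2*3730.9376*sin(0.1923353)
dV = 1426.3497 m/s = 1.4263 km/s

1.4263 km/s


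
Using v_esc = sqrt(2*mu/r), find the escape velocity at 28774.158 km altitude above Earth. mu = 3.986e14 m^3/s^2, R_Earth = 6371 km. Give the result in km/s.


r = 6371.0 + 28774.158 = 35145.1580 km = 3.5145158e+07 m
v_esc = sqrt(2*mu/r) = sqrt(2*3.986e14 / 3.5145158e+07)
v_esc = 4762.6744 m/s = 4.7627 km/s

4.7627 km/s


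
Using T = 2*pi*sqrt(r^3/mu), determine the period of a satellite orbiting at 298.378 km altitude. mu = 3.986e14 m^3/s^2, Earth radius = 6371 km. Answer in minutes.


r = 6669.3780 km = 6.669378e+06 m
T = 2*pi*sqrt(r^3/mu) = 2*pi*sqrt(2.9665795e+20 / 3.986e14)
T = 5420.4984 s = 90.3416 min

90.3416 minutes


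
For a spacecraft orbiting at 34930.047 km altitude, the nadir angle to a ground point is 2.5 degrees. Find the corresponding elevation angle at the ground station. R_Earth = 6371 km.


r = R_E + alt = 41301.0470 km
Law of sines in the satellite / Earth-center / ground-point triangle:
  sin(nadir)/R_E = sin(90 + el)/r  =>  cos(el) = (r/R_E)*sin(nadir)
cos(el) = (41301.0470 / 6371.0000) * sin(2.5 deg) = 0.2827698
el = arccos(0.2827698) = 73.5744 deg
(Earth-central angle = 90 - nadir - el = 13.9256 deg)

73.5744 degrees


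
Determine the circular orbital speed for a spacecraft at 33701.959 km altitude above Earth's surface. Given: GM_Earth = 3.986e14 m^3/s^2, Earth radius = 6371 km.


r = R_E + alt = 6371.0 + 33701.959 = 40072.9590 km = 4.0072959e+07 m
v = sqrt(mu/r) = sqrt(3.986e14 / 4.0072959e+07) = 3153.8638 m/s = 3.1539 km/s

3.1539 km/s


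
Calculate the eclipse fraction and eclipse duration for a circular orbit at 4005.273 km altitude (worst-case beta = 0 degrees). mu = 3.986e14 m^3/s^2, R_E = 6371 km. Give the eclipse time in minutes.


r = 10376.2730 km
T = 175.3162 min
Eclipse fraction = arcsin(R_E/r)/pi = arcsin(6371.0000/10376.2730)/pi
= arcsin(0.613997)/pi = 0.2104393
Eclipse duration = 0.2104393 * 175.3162 = 36.8934 min

36.8934 minutes


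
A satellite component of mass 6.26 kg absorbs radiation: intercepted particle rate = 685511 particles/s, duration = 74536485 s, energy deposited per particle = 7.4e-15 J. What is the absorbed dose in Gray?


Total energy deposited = rate * time * E_per
  = 685511 * 74536485 * 7.4e-15 = 0.3781073 J
Dose = E_total / mass = 0.3781073 / 6.26
Dose = 0.06040053 Gy

0.0604 Gy


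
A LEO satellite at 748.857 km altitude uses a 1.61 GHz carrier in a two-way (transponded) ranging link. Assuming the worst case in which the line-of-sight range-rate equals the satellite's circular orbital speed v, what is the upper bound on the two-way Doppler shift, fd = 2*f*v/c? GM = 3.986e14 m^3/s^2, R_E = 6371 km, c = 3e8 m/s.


r = 7.119857e+06 m
v = sqrt(mu/r) = 7482.2637 m/s (worst-case radial velocity)
f = 1.61 GHz = 1.61e+09 Hz
fd = 2*f*v/c = 2*1.61e+09*7482.2637/3.0e+08
fd = 80309.6307 Hz

80309.6307 Hz


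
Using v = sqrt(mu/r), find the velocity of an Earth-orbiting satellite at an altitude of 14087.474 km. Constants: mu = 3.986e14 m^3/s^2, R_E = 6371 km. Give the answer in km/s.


r = R_E + alt = 6371.0 + 14087.474 = 20458.4740 km = 2.0458474e+07 m
v = sqrt(mu/r) = sqrt(3.986e14 / 2.0458474e+07) = 4413.9970 m/s = 4.4140 km/s

4.4140 km/s


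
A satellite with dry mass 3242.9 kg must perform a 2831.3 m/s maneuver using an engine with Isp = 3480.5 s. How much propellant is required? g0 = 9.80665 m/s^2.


ve = Isp * g0 = 3480.5 * 9.80665 = 34132.045325 m/s
mass ratio = exp(dv/ve) = exp(2831.3/34132.045325) = 1.08648897
m_prop = m_dry * (mr - 1) = 3242.9 * (1.08648897 - 1)
m_prop = 280.4751 kg

280.4751 kg


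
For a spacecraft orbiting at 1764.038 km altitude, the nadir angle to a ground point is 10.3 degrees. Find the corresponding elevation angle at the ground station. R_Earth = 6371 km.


r = R_E + alt = 8135.0380 km
Law of sines in the satellite / Earth-center / ground-point triangle:
  sin(nadir)/R_E = sin(90 + el)/r  =>  cos(el) = (r/R_E)*sin(nadir)
cos(el) = (8135.0380 / 6371.0000) * sin(10.3 deg) = 0.22831
el = arccos(0.22831) = 76.8024 deg
(Earth-central angle = 90 - nadir - el = 2.8976 deg)

76.8024 degrees


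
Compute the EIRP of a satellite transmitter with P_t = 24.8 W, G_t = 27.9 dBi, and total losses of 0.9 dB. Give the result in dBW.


Pt = 24.8 W = 13.9445 dBW
EIRP = Pt_dBW + Gt - losses = 13.9445 + 27.9 - 0.9 = 40.9445 dBW

40.9445 dBW


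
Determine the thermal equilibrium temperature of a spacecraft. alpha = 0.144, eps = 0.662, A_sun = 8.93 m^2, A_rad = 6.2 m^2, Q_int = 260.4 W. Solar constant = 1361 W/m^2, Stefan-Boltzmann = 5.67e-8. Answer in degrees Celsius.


Numerator = alpha*S*A_sun + Q_int = 0.144*1361*8.93 + 260.4 = 2010.5371 W
Denominator = eps*sigma*A_rad = 0.662*5.67e-8*6.2 = 2.3271948e-07 W/K^4
T^4 = 8.639316e+09 K^4
T = 304.8736 K = 31.7236 C

31.7236 degrees Celsius


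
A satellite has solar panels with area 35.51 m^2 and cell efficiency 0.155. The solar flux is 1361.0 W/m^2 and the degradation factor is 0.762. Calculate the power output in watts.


P = area * eta * S * degradation
P = 35.51 * 0.155 * 1361.0 * 0.762
P = 5708.1512 W

5708.1512 W


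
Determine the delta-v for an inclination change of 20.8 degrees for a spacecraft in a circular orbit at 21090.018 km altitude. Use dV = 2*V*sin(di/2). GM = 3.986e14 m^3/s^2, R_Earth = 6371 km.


r = 27461.0180 km = 2.7461018e+07 m
V = sqrt(mu/r) = 3809.8715 m/s
di = 20.8 deg = 0.3630285 rad
dV = 2*V*sin(di/2) = 2*3809.8715*sin(0.1815142)
dV = 1375.5095 m/s = 1.3755 km/s

1.3755 km/s


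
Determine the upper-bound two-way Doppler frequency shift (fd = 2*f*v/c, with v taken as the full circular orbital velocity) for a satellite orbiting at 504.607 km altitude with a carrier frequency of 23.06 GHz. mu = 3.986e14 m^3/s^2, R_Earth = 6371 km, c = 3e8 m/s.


r = 6.875607e+06 m
v = sqrt(mu/r) = 7614.0044 m/s (worst-case radial velocity)
f = 23.06 GHz = 2.306e+10 Hz
fd = 2*f*v/c = 2*2.306e+10*7614.0044/3.0e+08
fd = 1.1705263e+06 Hz

1.1705e+06 Hz


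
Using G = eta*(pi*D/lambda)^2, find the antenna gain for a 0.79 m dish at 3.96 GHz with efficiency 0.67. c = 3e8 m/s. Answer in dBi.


lambda = c/f = 3e8 / 3.96e+09 = 0.07575758 m
G = eta*(pi*D/lambda)^2 = 0.67*(pi*0.79/0.07575758)^2
G = 719.0790 (linear)
G = 10*log10(719.0790) = 28.5678 dBi

28.5678 dBi


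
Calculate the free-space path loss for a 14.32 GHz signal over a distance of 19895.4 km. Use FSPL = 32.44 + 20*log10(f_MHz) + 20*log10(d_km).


f = 14.32 GHz = 14320.0000 MHz
d = 19895.4 km
FSPL = 32.44 + 20*log10(14320.0000) + 20*log10(19895.4)
FSPL = 32.44 + 83.1189 + 85.9751
FSPL = 201.5339 dB

201.5339 dB


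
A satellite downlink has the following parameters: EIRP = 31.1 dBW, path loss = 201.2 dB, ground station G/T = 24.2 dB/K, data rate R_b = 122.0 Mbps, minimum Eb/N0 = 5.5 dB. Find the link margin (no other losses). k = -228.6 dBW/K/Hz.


C/N0 = EIRP - FSPL + G/T - k = 31.1 - 201.2 + 24.2 - (-228.6)
C/N0 = 82.7000 dB-Hz
R_b = 122.0 Mbps = 1.22e+08 bps -> 10*log10(R_b) = 80.8636 dB-Hz
Eb/N0 = C/N0 - 10*log10(R_b) = 82.7000 - 80.8636 = 1.8364 dB
Margin = Eb/N0 - Eb/N0_req = 1.8364 - 5.5 = -3.6636 dB (negative margin: link does not close)

-3.6636 dB


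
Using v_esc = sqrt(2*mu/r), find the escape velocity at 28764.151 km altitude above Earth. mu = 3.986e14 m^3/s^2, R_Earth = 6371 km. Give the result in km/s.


r = 6371.0 + 28764.151 = 35135.1510 km = 3.5135151e+07 m
v_esc = sqrt(2*mu/r) = sqrt(2*3.986e14 / 3.5135151e+07)
v_esc = 4763.3526 m/s = 4.7634 km/s

4.7634 km/s


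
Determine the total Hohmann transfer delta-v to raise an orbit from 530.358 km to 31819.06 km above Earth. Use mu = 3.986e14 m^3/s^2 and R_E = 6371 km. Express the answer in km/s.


r1 = 6901.3580 km = 6.901358e+06 m
r2 = 38190.0600 km = 3.819006e+07 m
dv1 = sqrt(mu/r1)*(sqrt(2*r2/(r1+r2)) - 1) = 2291.3139 m/s
dv2 = sqrt(mu/r2)*(1 - sqrt(2*r1/(r1+r2))) = 1443.2475 m/s
total dv = |dv1| + |dv2| = 2291.3139 + 1443.2475 = 3734.5614 m/s = 3.7346 km/s

3.7346 km/s


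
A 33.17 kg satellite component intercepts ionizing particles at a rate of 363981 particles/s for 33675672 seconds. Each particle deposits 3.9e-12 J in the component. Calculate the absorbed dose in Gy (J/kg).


Total energy deposited = rate * time * E_per
  = 363981 * 33675672 * 3.9e-12 = 47.8035 J
Dose = E_total / mass = 47.8035 / 33.17
Dose = 1.4412 Gy

1.4412 Gy


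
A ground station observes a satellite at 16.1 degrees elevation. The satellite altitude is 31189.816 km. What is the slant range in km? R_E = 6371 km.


h = 31189.816 km, el = 16.1 deg
d = -R_E*sin(el) + sqrt((R_E*sin(el))^2 + 2*R_E*h + h^2)
d = -6371.0000*sin(0.280998) + sqrt((6371.0000*0.2773147)^2 + 2*6371.0000*31189.816 + 31189.816^2)
d = 35291.9215 km

35291.9215 km


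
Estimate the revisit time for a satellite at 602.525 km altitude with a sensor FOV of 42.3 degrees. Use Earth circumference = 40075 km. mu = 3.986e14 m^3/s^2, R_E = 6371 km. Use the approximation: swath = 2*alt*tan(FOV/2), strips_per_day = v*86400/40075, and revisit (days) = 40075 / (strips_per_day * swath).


swath = 2*602.525*tan(0.3691371) = 466.1987 km
v = sqrt(mu/r) = 7560.3598 m/s = 7.5604 km/s
strips/day = v*86400/40075 = 7.5604*86400/40075 = 16.2998
coverage/day = strips * swath = 16.2998 * 466.1987 = 7598.9524 km
revisit = 40075 / 7598.9524 = 5.2738 days

5.2738 days


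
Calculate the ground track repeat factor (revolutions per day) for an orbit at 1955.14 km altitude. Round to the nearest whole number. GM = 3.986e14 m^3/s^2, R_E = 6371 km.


r = 8.32614e+06 m
T = 2*pi*sqrt(r^3/mu) = 7560.9573 s = 126.0160 min
revs/day = 1440 / 126.0160 = 11.4271
Rounded: 11 revolutions per day

11 revolutions per day


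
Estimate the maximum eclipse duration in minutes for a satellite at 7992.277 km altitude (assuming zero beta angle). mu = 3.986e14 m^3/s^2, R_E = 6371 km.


r = 14363.2770 km
T = 285.5225 min
Eclipse fraction = arcsin(R_E/r)/pi = arcsin(6371.0000/14363.2770)/pi
= arcsin(0.4435617)/pi = 0.1462853
Eclipse duration = 0.1462853 * 285.5225 = 41.7677 min

41.7677 minutes


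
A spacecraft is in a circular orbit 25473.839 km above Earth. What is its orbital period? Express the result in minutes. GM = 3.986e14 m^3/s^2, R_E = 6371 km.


r = 31844.8390 km = 3.1844839e+07 m
T = 2*pi*sqrt(r^3/mu) = 2*pi*sqrt(3.2293653e+22 / 3.986e14)
T = 56554.8438 s = 942.5807 min

942.5807 minutes


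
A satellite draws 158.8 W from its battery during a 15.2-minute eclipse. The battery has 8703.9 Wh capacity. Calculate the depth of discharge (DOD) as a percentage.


E_used = P * t / 60 = 158.8 * 15.2 / 60 = 40.2293 Wh
DOD = E_used / E_total * 100 = 40.2293 / 8703.9 * 100
DOD = 0.4621989 %

0.4622 %


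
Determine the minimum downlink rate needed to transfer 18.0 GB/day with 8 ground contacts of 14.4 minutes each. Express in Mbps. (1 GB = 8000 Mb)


total contact time = 8 * 14.4 * 60 = 6912.0000 s
data = 18.0 GB = 144000.0000 Mb
rate = 144000.0000 / 6912.0000 = 20.8333 Mbps

20.8333 Mbps


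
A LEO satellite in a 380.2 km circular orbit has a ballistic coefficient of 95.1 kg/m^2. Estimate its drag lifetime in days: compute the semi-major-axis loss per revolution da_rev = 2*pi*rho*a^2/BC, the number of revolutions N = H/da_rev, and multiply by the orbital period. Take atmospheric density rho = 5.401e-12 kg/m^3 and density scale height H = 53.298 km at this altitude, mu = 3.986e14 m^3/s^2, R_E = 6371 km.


a = R_E + alt = 6751.2000 km = 6.7512e+06 m
da_rev = 2*pi*rho*a^2/BC = 2*pi*5.401e-12*(6.7512e+06)^2/95.1 = 16.264304 m per revolution
N = H/da_rev = 53298.0000 m / 16.264304 m = 3276.9924 revolutions
P = 2*pi*sqrt(a^3/mu) = 5520.5542 s
lifetime = N*P = 3276.9924 * 5520.5542 = 1.8090814e+07 s = 209.3844 days

209.3844 days


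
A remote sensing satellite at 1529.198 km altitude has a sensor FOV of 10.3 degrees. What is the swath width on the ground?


FOV = 10.3 deg = 0.1797689 rad
swath = 2 * alt * tan(FOV/2) = 2 * 1529.198 * tan(0.08988446)
swath = 2 * 1529.198 * 0.09012731
swath = 275.6450 km

275.6450 km


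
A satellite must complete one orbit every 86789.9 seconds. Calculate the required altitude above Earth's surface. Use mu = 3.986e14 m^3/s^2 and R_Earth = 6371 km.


T = 86789.9 s
r = (mu*T^2/(4*pi^2))^(1/3) = (3.986e14 * 86789.9^2 / (4*pi^2))^(1/3)
r = 4.2368066e+07 m = 42368.0664 km
alt = r - R_E = 42368.0664 - 6371 = 35997.0664 km

35997.0664 km


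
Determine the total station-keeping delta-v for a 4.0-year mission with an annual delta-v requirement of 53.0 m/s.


dV = rate * years = 53.0 * 4.0
dV = 212.0000 m/s

212.0000 m/s


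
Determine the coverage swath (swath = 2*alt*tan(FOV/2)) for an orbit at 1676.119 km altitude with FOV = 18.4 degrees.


FOV = 18.4 deg = 0.3211406 rad
swath = 2 * alt * tan(FOV/2) = 2 * 1676.119 * tan(0.1605703)
swath = 2 * 1676.119 * 0.1619647
swath = 542.9441 km

542.9441 km


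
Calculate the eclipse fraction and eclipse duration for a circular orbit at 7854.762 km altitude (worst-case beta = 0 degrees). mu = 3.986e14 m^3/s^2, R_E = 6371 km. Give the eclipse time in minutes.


r = 14225.7620 km
T = 281.4319 min
Eclipse fraction = arcsin(R_E/r)/pi = arcsin(6371.0000/14225.7620)/pi
= arcsin(0.4478495)/pi = 0.14781
Eclipse duration = 0.14781 * 281.4319 = 41.5984 min

41.5984 minutes


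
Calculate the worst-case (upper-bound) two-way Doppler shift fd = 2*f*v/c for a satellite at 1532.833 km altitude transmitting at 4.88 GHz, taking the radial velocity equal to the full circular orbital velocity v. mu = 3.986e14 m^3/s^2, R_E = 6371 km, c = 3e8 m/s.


r = 7.903833e+06 m
v = sqrt(mu/r) = 7101.4947 m/s (worst-case radial velocity)
f = 4.88 GHz = 4.88e+09 Hz
fd = 2*f*v/c = 2*4.88e+09*7101.4947/3.0e+08
fd = 231035.2954 Hz

231035.2954 Hz


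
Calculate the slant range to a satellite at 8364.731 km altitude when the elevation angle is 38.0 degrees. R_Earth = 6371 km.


h = 8364.731 km, el = 38.0 deg
d = -R_E*sin(el) + sqrt((R_E*sin(el))^2 + 2*R_E*h + h^2)
d = -6371.0000*sin(0.6632251) + sqrt((6371.0000*0.6156615)^2 + 2*6371.0000*8364.731 + 8364.731^2)
d = 9931.7604 km

9931.7604 km


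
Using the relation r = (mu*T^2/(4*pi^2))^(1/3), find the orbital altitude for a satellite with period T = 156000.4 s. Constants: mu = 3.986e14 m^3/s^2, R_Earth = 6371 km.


T = 156000.4 s
r = (mu*T^2/(4*pi^2))^(1/3) = (3.986e14 * 156000.4^2 / (4*pi^2))^(1/3)
r = 6.263393e+07 m = 62633.9297 km
alt = r - R_E = 62633.9297 - 6371 = 56262.9297 km

56262.9297 km
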